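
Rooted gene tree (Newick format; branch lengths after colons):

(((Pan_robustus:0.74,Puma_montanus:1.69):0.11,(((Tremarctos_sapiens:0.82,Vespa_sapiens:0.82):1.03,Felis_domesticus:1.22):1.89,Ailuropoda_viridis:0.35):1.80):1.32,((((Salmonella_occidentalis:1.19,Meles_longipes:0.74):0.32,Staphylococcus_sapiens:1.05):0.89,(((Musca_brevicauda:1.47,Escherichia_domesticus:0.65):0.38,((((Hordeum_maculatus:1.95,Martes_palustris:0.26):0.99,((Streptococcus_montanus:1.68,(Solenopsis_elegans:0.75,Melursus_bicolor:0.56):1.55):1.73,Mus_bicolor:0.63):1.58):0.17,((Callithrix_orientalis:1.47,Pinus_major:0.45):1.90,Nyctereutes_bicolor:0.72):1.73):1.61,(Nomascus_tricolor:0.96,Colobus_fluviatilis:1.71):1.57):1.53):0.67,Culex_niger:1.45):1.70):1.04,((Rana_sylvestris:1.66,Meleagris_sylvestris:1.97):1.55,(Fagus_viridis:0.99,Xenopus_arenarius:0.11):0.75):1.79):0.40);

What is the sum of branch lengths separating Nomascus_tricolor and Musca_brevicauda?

5.91

The path runs Nomascus_tricolor → … → MRCA → … → Musca_brevicauda; the MRCA is the node subtending ((Musca_brevicauda,Escherichia_domesticus),((((Hordeum_maculatus,Martes_palustris),((Streptococcus_montanus,(Solenopsis_elegans,Melursus_bicolor)),Mus_bicolor)),((Callithrix_orientalis,Pinus_major),Nyctereutes_bicolor)),(Nomascus_tricolor,Colobus_fluviatilis))).
Branch lengths along that path: 0.96 + 1.57 + 1.53 + 0.38 + 1.47 = 5.91.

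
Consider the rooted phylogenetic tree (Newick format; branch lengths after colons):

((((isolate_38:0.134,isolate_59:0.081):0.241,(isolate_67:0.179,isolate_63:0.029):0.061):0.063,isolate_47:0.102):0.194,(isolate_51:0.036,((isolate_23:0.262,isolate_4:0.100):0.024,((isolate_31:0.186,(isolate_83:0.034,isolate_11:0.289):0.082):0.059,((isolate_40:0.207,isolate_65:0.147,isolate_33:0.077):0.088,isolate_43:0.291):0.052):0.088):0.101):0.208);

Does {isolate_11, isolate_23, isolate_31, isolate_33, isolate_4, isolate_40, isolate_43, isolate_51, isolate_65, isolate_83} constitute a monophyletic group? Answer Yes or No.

Yes

The most recent common ancestor of these taxa subtends (isolate_51,((isolate_23,isolate_4),((isolate_31,(isolate_83,isolate_11)),((isolate_40,isolate_65,isolate_33),isolate_43)))).
That clade has exactly 10 tips — every listed taxon and nothing else — so the group is monophyletic.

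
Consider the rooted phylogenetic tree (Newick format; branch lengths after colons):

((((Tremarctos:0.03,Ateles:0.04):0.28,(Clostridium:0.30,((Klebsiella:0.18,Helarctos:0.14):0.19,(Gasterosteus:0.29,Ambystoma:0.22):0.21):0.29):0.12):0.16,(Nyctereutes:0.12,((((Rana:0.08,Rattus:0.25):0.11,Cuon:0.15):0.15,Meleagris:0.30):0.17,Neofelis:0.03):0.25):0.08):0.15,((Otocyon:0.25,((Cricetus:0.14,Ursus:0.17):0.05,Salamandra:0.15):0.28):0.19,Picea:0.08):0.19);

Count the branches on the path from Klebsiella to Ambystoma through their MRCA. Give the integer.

4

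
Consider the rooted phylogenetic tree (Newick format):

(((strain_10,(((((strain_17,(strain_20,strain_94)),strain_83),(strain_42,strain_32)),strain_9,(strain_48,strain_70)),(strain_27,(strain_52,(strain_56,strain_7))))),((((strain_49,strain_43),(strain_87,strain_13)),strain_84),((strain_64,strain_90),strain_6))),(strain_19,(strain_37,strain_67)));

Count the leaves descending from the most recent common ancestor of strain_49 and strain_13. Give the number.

4

The MRCA of strain_49 and strain_13 is the node subtending ((strain_49,strain_43),(strain_87,strain_13)).
That clade contains 4 terminal taxa: strain_13, strain_43, strain_49, strain_87.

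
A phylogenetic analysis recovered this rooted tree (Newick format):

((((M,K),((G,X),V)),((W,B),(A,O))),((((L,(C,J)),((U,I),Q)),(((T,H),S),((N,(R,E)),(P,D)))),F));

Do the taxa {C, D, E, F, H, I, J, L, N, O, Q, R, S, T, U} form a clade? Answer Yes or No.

No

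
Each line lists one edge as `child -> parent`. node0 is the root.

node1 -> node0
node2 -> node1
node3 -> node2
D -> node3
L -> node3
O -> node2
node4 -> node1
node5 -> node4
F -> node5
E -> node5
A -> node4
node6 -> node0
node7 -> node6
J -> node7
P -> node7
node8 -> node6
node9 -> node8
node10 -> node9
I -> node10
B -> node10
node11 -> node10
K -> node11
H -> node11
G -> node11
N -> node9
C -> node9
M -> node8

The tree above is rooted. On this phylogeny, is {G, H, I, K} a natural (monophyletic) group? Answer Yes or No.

The MRCA of the listed taxa subtends (I,B,(K,H,G)).
That clade also contains B, which is not in the proposed group, so the group is not monophyletic.

No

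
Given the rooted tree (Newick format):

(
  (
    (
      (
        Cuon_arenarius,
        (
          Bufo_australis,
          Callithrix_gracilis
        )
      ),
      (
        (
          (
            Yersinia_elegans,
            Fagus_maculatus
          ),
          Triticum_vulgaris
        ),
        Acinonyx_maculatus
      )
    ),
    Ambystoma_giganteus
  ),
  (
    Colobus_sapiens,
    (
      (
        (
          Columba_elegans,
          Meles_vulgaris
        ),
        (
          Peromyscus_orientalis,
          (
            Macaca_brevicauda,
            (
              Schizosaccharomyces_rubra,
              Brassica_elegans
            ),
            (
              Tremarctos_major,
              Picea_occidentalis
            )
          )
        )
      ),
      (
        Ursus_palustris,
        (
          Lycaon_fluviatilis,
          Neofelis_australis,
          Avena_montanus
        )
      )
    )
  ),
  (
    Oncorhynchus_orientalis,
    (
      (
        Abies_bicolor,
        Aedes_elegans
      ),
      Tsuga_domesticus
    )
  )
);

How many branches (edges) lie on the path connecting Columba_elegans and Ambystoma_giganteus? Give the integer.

7

The MRCA of Columba_elegans and Ambystoma_giganteus is the root of the tree.
From Columba_elegans up to that node: 5 branches. From Ambystoma_giganteus up to the same node: 2 branches. Total: 5 + 2 = 7.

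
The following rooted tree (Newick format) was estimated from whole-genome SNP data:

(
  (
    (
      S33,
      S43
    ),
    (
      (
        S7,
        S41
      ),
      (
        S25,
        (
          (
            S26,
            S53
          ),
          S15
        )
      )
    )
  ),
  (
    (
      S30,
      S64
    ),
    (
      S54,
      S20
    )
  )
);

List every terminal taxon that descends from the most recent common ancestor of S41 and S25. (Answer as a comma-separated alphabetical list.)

S15, S25, S26, S41, S53, S7

Tracing S41: it sits inside (S7,S41).
Tracing S25: it sits inside (S25,((S26,S53),S15)).
The smallest clade enclosing both is ((S7,S41),(S25,((S26,S53),S15))); the answer is its 6 terminal taxa in alphabetical order.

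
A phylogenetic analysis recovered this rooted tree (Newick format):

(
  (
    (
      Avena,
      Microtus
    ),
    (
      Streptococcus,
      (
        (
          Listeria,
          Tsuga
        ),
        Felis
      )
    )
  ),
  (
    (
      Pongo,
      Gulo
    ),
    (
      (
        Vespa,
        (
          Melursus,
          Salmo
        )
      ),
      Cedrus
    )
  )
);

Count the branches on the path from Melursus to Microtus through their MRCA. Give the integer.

8

The MRCA of Melursus and Microtus is the root of the tree.
From Melursus up to that node: 5 branches. From Microtus up to the same node: 3 branches. Total: 5 + 3 = 8.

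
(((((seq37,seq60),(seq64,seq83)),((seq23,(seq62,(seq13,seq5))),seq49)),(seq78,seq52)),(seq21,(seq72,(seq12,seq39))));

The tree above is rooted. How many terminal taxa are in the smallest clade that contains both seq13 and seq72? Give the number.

15

The MRCA of seq13 and seq72 is the root, so the clade is the entire tree.
That clade contains 15 terminal taxa: seq12, seq13, seq21, seq23, seq37, seq39, seq49, seq5, seq52, seq60, seq62, seq64, seq72, seq78, seq83.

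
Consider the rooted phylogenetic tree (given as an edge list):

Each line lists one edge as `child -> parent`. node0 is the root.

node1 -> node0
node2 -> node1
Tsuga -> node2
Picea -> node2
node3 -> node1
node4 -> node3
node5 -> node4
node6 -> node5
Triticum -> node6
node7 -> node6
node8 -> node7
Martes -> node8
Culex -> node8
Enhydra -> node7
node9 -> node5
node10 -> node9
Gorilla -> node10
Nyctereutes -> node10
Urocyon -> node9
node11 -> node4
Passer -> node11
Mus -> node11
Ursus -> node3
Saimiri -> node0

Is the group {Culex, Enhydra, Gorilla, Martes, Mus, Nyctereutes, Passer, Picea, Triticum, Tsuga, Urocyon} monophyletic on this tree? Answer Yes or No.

The MRCA of the listed taxa subtends ((Tsuga,Picea),((((Triticum,((Martes,Culex),Enhydra)),((Gorilla,Nyctereutes),Urocyon)),(Passer,Mus)),Ursus)).
That clade also contains Ursus, which is not in the proposed group, so the group is not monophyletic.

No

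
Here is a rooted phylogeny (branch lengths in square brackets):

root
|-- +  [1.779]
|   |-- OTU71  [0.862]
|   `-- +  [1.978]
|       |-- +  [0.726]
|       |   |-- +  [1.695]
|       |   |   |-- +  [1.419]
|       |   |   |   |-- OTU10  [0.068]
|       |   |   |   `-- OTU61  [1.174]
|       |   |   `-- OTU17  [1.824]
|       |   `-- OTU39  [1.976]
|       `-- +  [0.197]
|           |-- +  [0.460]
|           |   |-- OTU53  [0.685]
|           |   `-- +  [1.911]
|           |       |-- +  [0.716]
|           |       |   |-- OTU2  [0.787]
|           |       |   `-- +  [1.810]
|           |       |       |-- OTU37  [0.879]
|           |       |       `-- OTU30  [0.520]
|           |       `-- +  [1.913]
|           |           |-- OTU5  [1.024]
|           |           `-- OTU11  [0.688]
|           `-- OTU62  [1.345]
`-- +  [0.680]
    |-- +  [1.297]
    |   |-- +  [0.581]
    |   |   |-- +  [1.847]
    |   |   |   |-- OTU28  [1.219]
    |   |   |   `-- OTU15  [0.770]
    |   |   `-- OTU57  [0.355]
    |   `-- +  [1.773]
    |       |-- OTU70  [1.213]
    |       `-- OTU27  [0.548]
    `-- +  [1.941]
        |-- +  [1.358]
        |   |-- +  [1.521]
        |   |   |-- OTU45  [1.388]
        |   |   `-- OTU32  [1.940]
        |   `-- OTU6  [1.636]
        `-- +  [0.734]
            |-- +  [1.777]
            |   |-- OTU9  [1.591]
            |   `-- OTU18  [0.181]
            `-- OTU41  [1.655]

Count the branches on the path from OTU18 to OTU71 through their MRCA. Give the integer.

The MRCA of OTU18 and OTU71 is the root of the tree.
From OTU18 up to that node: 5 branches. From OTU71 up to the same node: 2 branches. Total: 5 + 2 = 7.

7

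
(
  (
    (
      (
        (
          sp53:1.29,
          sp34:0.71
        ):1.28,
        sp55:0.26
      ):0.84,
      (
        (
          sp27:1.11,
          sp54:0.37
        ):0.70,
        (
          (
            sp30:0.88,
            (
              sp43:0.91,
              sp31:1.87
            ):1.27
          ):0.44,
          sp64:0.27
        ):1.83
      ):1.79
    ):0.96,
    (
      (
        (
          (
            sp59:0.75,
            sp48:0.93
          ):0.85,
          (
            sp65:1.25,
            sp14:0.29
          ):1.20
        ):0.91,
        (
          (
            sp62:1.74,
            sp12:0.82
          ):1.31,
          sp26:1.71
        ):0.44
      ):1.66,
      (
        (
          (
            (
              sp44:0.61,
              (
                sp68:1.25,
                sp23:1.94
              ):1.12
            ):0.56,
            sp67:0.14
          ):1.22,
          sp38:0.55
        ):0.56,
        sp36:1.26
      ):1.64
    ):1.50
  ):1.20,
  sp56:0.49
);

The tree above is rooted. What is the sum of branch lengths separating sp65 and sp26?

5.51

The path runs sp65 → … → MRCA → … → sp26; the MRCA is the node subtending (((sp59,sp48),(sp65,sp14)),((sp62,sp12),sp26)).
Branch lengths along that path: 1.25 + 1.20 + 0.91 + 0.44 + 1.71 = 5.51.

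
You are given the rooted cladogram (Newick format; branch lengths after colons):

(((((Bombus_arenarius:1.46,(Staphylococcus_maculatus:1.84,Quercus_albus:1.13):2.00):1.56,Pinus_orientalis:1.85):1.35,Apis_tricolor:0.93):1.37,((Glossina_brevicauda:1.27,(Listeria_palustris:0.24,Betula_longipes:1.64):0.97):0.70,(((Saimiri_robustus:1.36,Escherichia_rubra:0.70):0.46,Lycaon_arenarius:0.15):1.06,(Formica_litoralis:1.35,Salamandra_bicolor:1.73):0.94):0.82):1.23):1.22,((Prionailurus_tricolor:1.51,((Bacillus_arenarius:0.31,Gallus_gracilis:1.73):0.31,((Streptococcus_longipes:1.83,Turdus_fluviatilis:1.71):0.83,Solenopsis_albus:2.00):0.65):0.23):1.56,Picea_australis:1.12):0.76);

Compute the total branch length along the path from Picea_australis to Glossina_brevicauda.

The path runs Picea_australis → … → MRCA → … → Glossina_brevicauda; the MRCA is the root of the tree.
Branch lengths along that path: 1.12 + 0.76 + 1.22 + 1.23 + 0.70 + 1.27 = 6.30.

6.30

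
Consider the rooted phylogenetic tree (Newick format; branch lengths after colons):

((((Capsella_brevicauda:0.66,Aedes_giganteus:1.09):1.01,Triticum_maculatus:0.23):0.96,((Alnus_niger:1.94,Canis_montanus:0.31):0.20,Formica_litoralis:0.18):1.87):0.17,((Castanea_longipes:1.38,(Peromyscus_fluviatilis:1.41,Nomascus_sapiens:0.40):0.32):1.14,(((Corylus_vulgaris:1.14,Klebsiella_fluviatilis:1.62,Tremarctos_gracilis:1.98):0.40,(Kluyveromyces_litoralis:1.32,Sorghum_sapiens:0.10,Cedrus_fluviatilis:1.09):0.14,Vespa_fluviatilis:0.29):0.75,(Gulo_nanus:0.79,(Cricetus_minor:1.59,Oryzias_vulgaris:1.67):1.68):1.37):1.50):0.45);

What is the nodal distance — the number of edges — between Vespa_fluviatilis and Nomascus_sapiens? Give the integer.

6

The MRCA of Vespa_fluviatilis and Nomascus_sapiens is the node subtending ((Castanea_longipes,(Peromyscus_fluviatilis,Nomascus_sapiens)),(((Corylus_vulgaris,Klebsiella_fluviatilis,Tremarctos_gracilis),(Kluyveromyces_litoralis,Sorghum_sapiens,Cedrus_fluviatilis),Vespa_fluviatilis),(Gulo_nanus,(Cricetus_minor,Oryzias_vulgaris)))).
From Vespa_fluviatilis up to that node: 3 branches. From Nomascus_sapiens up to the same node: 3 branches. Total: 3 + 3 = 6.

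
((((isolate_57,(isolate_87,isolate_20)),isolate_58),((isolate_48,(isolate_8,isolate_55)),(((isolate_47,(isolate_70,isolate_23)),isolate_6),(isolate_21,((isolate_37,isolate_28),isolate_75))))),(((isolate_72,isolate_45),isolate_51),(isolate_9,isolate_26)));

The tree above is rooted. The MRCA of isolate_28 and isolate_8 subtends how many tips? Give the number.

11

The MRCA of isolate_28 and isolate_8 is the node subtending ((isolate_48,(isolate_8,isolate_55)),(((isolate_47,(isolate_70,isolate_23)),isolate_6),(isolate_21,((isolate_37,isolate_28),isolate_75)))).
That clade contains 11 terminal taxa: isolate_21, isolate_23, isolate_28, isolate_37, isolate_47, isolate_48, isolate_55, isolate_6, isolate_70, isolate_75, isolate_8.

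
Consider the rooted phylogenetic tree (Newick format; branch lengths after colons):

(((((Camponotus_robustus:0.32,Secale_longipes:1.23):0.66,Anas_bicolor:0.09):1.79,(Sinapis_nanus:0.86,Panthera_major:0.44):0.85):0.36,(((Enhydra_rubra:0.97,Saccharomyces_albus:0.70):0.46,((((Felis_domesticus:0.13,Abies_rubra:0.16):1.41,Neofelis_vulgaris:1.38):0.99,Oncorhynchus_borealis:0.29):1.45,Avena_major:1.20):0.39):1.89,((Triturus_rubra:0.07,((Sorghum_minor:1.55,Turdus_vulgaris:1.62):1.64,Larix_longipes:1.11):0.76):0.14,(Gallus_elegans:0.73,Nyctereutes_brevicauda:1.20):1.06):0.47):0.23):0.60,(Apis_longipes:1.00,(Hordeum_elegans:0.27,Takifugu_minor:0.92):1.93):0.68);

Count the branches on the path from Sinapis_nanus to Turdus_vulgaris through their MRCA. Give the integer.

9

The MRCA of Sinapis_nanus and Turdus_vulgaris is the node subtending ((((Camponotus_robustus,Secale_longipes),Anas_bicolor),(Sinapis_nanus,Panthera_major)),(((Enhydra_rubra,Saccharomyces_albus),((((Felis_domesticus,Abies_rubra),Neofelis_vulgaris),Oncorhynchus_borealis),Avena_major)),((Triturus_rubra,((Sorghum_minor,Turdus_vulgaris),Larix_longipes)),(Gallus_elegans,Nyctereutes_brevicauda)))).
From Sinapis_nanus up to that node: 3 branches. From Turdus_vulgaris up to the same node: 6 branches. Total: 3 + 6 = 9.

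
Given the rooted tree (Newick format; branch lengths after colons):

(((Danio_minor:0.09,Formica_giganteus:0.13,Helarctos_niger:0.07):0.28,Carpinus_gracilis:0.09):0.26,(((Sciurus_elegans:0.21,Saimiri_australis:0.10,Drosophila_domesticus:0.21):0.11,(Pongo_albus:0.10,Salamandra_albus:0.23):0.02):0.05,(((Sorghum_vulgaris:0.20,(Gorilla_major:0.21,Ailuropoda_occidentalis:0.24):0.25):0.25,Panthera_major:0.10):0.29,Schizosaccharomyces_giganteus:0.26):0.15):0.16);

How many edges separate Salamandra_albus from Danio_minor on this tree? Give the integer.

The MRCA of Salamandra_albus and Danio_minor is the root of the tree.
From Salamandra_albus up to that node: 4 branches. From Danio_minor up to the same node: 3 branches. Total: 4 + 3 = 7.

7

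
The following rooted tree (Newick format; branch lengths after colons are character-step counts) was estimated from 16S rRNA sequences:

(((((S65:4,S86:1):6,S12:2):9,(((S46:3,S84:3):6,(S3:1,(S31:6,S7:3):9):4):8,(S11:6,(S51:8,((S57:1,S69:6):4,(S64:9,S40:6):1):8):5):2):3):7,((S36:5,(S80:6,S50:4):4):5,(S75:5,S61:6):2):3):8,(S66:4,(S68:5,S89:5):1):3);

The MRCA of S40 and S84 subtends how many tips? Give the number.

11

The MRCA of S40 and S84 is the node subtending (((S46,S84),(S3,(S31,S7))),(S11,(S51,((S57,S69),(S64,S40))))).
That clade contains 11 terminal taxa: S11, S3, S31, S40, S46, S51, S57, S64, S69, S7, S84.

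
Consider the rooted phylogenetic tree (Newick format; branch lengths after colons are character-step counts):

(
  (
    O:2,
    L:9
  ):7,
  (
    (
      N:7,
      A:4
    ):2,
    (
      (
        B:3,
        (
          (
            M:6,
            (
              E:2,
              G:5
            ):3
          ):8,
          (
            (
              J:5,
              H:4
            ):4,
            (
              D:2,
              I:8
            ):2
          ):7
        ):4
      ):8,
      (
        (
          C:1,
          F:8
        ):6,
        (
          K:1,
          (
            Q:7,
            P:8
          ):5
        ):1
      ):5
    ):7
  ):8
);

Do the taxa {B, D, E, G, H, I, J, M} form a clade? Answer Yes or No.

Yes

The most recent common ancestor of these taxa subtends (B,((M,(E,G)),((J,H),(D,I)))).
That clade has exactly 8 tips — every listed taxon and nothing else — so the group is monophyletic.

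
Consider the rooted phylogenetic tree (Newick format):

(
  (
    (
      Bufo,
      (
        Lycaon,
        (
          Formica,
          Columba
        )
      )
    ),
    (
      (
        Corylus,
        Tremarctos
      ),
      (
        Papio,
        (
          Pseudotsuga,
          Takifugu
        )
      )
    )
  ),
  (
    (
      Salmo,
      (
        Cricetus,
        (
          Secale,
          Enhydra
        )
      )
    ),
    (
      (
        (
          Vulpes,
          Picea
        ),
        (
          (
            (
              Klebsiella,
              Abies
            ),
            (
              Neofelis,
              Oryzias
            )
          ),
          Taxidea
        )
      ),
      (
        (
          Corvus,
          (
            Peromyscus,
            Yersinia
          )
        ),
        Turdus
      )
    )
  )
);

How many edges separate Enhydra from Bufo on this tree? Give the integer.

The MRCA of Enhydra and Bufo is the root of the tree.
From Enhydra up to that node: 5 branches. From Bufo up to the same node: 3 branches. Total: 5 + 3 = 8.

8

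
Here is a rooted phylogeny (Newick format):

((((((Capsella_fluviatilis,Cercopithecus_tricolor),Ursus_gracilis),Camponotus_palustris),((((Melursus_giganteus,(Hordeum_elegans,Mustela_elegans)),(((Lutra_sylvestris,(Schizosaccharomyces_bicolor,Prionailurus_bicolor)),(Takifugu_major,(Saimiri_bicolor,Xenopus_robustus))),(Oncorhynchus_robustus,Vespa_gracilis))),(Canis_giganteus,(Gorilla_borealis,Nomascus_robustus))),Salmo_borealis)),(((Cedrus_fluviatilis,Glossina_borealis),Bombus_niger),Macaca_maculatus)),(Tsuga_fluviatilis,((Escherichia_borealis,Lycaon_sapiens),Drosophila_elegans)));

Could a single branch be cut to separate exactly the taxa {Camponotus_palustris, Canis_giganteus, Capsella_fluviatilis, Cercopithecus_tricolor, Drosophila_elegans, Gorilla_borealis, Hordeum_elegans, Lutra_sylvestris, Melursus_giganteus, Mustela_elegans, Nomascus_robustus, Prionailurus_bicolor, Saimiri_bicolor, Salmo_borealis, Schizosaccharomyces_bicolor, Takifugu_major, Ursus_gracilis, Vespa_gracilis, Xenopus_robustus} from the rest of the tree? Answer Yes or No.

No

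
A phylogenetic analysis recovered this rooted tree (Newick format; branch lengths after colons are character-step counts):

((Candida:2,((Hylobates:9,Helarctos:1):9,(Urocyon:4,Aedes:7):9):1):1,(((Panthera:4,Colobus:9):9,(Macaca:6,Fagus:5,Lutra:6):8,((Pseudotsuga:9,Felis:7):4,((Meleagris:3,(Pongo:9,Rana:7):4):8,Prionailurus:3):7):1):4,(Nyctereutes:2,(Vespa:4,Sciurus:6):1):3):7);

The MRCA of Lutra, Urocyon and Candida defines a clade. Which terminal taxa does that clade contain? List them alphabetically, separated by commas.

Aedes, Candida, Colobus, Fagus, Felis, Helarctos, Hylobates, Lutra, Macaca, Meleagris, Nyctereutes, Panthera, Pongo, Prionailurus, Pseudotsuga, Rana, Sciurus, Urocyon, Vespa

Tracing Lutra: it sits inside (Macaca,Fagus,Lutra).
Tracing Urocyon: it sits inside (Urocyon,Aedes).
Tracing Candida: it sits inside (Candida,((Hylobates,Helarctos),(Urocyon,Aedes))).
The smallest clade enclosing all 3 is the whole tree (their MRCA is the root), so the answer is all 19 tips in alphabetical order.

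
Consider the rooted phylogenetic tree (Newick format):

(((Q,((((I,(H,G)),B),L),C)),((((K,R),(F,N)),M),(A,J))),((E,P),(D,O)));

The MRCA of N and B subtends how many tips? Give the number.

14

The MRCA of N and B is the node subtending ((Q,((((I,(H,G)),B),L),C)),((((K,R),(F,N)),M),(A,J))).
That clade contains 14 terminal taxa: A, B, C, F, G, H, I, J, K, L, M, N, Q, R.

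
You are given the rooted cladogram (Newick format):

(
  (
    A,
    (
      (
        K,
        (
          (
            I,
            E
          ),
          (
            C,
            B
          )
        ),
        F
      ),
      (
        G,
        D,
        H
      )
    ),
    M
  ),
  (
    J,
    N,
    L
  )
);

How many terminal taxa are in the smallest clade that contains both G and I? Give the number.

The MRCA of G and I is the node subtending ((K,((I,E),(C,B)),F),(G,D,H)).
That clade contains 9 terminal taxa: B, C, D, E, F, G, H, I, K.

9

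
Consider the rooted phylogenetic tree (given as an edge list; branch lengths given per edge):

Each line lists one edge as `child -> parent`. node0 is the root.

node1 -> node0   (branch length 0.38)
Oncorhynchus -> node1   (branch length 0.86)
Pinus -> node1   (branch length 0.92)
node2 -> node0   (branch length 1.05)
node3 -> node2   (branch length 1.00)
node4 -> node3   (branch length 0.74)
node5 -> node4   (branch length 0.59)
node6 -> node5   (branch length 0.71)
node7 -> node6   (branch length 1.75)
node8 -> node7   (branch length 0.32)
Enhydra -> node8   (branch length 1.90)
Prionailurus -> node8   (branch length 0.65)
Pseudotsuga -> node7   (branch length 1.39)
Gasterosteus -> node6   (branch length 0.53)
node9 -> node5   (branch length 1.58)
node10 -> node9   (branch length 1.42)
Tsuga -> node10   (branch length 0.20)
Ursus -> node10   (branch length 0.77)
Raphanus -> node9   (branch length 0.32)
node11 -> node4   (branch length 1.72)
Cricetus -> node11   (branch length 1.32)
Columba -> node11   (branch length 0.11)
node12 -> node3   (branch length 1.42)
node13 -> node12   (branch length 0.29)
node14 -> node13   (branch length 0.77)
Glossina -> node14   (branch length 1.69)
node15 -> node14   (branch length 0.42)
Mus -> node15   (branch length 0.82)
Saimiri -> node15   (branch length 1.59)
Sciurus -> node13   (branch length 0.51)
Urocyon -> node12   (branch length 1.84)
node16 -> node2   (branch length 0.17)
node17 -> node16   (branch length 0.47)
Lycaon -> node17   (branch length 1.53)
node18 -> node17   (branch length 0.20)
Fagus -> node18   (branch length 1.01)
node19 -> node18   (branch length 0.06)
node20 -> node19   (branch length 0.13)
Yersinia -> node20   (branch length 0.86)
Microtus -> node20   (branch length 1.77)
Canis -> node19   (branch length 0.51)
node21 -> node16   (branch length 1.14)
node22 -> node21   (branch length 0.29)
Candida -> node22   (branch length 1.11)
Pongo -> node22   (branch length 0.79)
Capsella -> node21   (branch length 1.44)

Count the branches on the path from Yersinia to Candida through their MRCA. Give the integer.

8

The MRCA of Yersinia and Candida is the node subtending ((Lycaon,(Fagus,((Yersinia,Microtus),Canis))),((Candida,Pongo),Capsella)).
From Yersinia up to that node: 5 branches. From Candida up to the same node: 3 branches. Total: 5 + 3 = 8.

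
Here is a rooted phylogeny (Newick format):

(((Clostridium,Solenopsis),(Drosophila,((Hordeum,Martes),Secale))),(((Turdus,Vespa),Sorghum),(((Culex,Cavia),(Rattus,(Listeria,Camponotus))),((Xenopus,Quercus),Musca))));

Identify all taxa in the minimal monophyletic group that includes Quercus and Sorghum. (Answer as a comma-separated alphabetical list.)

Camponotus, Cavia, Culex, Listeria, Musca, Quercus, Rattus, Sorghum, Turdus, Vespa, Xenopus

Tracing Quercus: it sits inside (Xenopus,Quercus).
Tracing Sorghum: it sits inside ((Turdus,Vespa),Sorghum).
The smallest clade enclosing both is (((Turdus,Vespa),Sorghum),(((Culex,Cavia),(Rattus,(Listeria,Camponotus))),((Xenopus,Quercus),Musca))); the answer is its 11 terminal taxa in alphabetical order.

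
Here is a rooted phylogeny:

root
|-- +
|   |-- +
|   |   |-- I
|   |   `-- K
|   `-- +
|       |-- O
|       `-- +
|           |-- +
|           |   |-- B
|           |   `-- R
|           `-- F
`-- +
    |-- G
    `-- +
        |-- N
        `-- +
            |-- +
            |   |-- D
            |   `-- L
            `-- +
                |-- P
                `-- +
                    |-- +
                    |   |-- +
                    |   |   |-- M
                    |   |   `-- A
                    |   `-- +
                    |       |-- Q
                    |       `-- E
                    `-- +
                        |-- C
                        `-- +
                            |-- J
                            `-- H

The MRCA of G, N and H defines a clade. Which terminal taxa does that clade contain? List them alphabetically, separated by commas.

A, C, D, E, G, H, J, L, M, N, P, Q

Tracing G: it sits inside (G,(N,((D,L),(P,(((M,A),(Q,E)),(C,(J,H))))))).
Tracing N: it sits inside (N,((D,L),(P,(((M,A),(Q,E)),(C,(J,H)))))).
Tracing H: it sits inside (J,H).
The smallest clade enclosing all 3 is (G,(N,((D,L),(P,(((M,A),(Q,E)),(C,(J,H))))))); the answer is its 12 terminal taxa in alphabetical order.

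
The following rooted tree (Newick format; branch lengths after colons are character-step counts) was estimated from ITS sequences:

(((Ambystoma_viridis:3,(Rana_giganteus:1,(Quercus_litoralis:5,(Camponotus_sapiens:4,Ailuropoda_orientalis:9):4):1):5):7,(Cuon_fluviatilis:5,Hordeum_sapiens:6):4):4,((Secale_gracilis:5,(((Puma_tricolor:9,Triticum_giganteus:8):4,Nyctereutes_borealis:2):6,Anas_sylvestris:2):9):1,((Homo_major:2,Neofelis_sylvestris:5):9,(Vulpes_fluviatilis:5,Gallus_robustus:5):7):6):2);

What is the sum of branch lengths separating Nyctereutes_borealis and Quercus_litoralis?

42

The path runs Nyctereutes_borealis → … → MRCA → … → Quercus_litoralis; the MRCA is the root of the tree.
Branch lengths along that path: 2 + 6 + 9 + 1 + 2 + 4 + 7 + 5 + 1 + 5 = 42.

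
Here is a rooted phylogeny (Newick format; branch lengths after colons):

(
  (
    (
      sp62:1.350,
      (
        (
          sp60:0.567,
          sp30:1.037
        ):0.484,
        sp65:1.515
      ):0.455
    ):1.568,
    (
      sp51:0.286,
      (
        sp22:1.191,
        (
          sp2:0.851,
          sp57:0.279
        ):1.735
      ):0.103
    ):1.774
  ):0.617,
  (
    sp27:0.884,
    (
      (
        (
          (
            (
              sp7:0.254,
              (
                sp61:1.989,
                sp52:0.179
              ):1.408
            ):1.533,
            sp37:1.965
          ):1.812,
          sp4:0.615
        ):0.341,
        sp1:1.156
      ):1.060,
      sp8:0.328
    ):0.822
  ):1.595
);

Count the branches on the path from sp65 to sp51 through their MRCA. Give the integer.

5

The MRCA of sp65 and sp51 is the node subtending ((sp62,((sp60,sp30),sp65)),(sp51,(sp22,(sp2,sp57)))).
From sp65 up to that node: 3 branches. From sp51 up to the same node: 2 branches. Total: 3 + 2 = 5.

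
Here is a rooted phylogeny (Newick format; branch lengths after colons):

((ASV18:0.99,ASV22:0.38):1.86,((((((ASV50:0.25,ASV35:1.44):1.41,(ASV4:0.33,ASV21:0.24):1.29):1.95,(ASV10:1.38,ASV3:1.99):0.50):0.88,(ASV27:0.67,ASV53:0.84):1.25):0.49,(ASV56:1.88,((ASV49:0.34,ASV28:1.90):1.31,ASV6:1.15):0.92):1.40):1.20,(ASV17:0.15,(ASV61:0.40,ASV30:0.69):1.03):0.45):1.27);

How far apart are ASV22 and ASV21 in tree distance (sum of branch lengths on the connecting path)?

The path runs ASV22 → … → MRCA → … → ASV21; the MRCA is the root of the tree.
Branch lengths along that path: 0.38 + 1.86 + 1.27 + 1.20 + 0.49 + 0.88 + 1.95 + 1.29 + 0.24 = 9.56.

9.56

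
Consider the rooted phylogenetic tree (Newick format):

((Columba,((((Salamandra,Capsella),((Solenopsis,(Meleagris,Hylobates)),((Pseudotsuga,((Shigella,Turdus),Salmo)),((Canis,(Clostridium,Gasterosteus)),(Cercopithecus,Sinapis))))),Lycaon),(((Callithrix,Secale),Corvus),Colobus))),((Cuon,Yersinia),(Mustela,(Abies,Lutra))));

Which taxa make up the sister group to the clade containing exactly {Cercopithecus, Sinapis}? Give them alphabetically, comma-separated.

Canis, Clostridium, Gasterosteus

The clade containing exactly {Cercopithecus, Sinapis} attaches to the tree at the node subtending ((Canis,(Clostridium,Gasterosteus)),(Cercopithecus,Sinapis)).
The other lineage descending from that same node — the sister group — is (Canis,(Clostridium,Gasterosteus)); its 3 tips in alphabetical order are the answer.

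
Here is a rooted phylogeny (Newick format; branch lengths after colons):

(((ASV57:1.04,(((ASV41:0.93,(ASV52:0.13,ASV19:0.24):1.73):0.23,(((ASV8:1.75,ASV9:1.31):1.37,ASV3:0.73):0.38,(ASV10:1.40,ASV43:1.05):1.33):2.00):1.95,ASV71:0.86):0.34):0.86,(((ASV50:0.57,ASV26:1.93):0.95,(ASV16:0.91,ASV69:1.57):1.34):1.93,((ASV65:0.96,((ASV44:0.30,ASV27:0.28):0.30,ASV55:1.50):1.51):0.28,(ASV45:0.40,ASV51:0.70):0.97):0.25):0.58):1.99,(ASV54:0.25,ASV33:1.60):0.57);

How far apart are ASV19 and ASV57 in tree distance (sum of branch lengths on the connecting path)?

The path runs ASV19 → … → MRCA → … → ASV57; the MRCA is the node subtending (ASV57,(((ASV41,(ASV52,ASV19)),(((ASV8,ASV9),ASV3),(ASV10,ASV43))),ASV71)).
Branch lengths along that path: 0.24 + 1.73 + 0.23 + 1.95 + 0.34 + 1.04 = 5.53.

5.53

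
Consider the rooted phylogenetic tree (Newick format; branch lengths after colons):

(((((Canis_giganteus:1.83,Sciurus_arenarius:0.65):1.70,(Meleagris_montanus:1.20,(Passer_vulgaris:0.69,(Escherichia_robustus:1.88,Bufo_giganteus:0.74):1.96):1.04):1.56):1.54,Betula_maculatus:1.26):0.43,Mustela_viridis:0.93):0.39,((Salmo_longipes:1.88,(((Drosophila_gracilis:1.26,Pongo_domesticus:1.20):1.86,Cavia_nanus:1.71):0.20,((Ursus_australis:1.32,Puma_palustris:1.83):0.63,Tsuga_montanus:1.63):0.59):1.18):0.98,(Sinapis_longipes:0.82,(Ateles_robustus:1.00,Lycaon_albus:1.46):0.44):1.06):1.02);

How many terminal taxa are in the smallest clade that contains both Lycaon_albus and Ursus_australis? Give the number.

The MRCA of Lycaon_albus and Ursus_australis is the node subtending ((Salmo_longipes,(((Drosophila_gracilis,Pongo_domesticus),Cavia_nanus),((Ursus_australis,Puma_palustris),Tsuga_montanus))),(Sinapis_longipes,(Ateles_robustus,Lycaon_albus))).
That clade contains 10 terminal taxa: Ateles_robustus, Cavia_nanus, Drosophila_gracilis, Lycaon_albus, Pongo_domesticus, Puma_palustris, Salmo_longipes, Sinapis_longipes, Tsuga_montanus, Ursus_australis.

10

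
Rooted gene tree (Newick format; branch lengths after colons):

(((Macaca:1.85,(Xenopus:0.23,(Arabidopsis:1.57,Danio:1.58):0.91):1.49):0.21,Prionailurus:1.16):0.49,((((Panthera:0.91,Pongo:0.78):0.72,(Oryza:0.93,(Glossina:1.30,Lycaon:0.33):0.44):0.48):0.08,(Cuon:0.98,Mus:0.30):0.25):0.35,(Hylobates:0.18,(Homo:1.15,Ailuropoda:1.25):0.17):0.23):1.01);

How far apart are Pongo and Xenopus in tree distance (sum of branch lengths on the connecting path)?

The path runs Pongo → … → MRCA → … → Xenopus; the MRCA is the root of the tree.
Branch lengths along that path: 0.78 + 0.72 + 0.08 + 0.35 + 1.01 + 0.49 + 0.21 + 1.49 + 0.23 = 5.36.

5.36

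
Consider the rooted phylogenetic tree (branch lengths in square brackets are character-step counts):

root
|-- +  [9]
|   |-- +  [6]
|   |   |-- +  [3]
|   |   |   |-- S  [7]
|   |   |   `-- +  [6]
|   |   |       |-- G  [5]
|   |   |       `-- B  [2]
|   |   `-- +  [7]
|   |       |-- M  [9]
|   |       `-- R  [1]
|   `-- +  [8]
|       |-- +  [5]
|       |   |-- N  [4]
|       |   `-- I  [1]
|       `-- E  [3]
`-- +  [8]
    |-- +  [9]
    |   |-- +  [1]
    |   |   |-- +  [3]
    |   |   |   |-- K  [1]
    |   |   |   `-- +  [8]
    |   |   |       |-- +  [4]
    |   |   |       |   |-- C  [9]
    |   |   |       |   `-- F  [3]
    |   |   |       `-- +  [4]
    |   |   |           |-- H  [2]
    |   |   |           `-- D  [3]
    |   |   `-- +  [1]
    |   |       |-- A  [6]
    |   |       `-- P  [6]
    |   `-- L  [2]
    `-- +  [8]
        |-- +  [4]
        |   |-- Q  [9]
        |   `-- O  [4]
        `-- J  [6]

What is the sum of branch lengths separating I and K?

45

The path runs I → … → MRCA → … → K; the MRCA is the root of the tree.
Branch lengths along that path: 1 + 5 + 8 + 9 + 8 + 9 + 1 + 3 + 1 = 45.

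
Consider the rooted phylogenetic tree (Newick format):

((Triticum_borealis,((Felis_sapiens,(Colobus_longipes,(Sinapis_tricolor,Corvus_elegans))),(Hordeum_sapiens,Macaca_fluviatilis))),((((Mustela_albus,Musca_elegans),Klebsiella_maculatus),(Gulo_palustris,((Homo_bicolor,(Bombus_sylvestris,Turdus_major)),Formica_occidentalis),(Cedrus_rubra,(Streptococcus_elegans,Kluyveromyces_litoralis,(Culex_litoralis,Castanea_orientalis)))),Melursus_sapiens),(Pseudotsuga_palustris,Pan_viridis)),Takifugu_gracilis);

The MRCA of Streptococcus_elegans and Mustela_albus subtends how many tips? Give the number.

14

The MRCA of Streptococcus_elegans and Mustela_albus is the node subtending (((Mustela_albus,Musca_elegans),Klebsiella_maculatus),(Gulo_palustris,((Homo_bicolor,(Bombus_sylvestris,Turdus_major)),Formica_occidentalis),(Cedrus_rubra,(Streptococcus_elegans,Kluyveromyces_litoralis,(Culex_litoralis,Castanea_orientalis)))),Melursus_sapiens).
That clade contains 14 terminal taxa: Bombus_sylvestris, Castanea_orientalis, Cedrus_rubra, Culex_litoralis, Formica_occidentalis, Gulo_palustris, Homo_bicolor, Klebsiella_maculatus, Kluyveromyces_litoralis, Melursus_sapiens, Musca_elegans, Mustela_albus, Streptococcus_elegans, Turdus_major.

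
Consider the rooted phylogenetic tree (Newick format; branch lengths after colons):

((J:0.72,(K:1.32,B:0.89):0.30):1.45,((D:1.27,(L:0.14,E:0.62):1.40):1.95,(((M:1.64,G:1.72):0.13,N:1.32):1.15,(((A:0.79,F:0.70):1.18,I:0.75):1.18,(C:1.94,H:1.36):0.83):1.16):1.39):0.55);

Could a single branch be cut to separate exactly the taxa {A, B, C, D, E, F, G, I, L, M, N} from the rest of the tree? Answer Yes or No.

The MRCA of the listed taxa is the root, so the smallest clade containing them is the whole tree.
That clade also contains H, J, K, which are not in the proposed group, so the group is not monophyletic.

No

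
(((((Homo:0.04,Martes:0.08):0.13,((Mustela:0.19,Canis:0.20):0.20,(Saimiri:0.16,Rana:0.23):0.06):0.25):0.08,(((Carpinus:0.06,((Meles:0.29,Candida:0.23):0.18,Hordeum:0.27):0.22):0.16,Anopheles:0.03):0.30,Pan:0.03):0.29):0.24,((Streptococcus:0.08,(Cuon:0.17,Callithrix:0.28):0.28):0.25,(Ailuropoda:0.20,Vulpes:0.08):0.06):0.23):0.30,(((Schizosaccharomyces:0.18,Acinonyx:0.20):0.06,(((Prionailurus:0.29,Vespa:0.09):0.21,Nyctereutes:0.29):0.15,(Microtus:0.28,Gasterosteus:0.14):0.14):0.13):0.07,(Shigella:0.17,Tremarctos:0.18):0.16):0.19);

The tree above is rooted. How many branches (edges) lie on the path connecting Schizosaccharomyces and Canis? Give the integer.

10

The MRCA of Schizosaccharomyces and Canis is the root of the tree.
From Schizosaccharomyces up to that node: 4 branches. From Canis up to the same node: 6 branches. Total: 4 + 6 = 10.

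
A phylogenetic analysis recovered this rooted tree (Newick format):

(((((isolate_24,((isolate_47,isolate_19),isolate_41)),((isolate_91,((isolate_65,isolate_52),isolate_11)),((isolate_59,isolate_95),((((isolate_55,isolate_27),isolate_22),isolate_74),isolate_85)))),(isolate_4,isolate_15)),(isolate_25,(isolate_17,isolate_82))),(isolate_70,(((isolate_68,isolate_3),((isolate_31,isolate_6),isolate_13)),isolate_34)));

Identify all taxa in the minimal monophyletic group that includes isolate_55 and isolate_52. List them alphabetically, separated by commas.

Tracing isolate_55: it sits inside (isolate_55,isolate_27).
Tracing isolate_52: it sits inside (isolate_65,isolate_52).
The smallest clade enclosing both is ((isolate_91,((isolate_65,isolate_52),isolate_11)),((isolate_59,isolate_95),((((isolate_55,isolate_27),isolate_22),isolate_74),isolate_85))); the answer is its 11 terminal taxa in alphabetical order.

isolate_11, isolate_22, isolate_27, isolate_52, isolate_55, isolate_59, isolate_65, isolate_74, isolate_85, isolate_91, isolate_95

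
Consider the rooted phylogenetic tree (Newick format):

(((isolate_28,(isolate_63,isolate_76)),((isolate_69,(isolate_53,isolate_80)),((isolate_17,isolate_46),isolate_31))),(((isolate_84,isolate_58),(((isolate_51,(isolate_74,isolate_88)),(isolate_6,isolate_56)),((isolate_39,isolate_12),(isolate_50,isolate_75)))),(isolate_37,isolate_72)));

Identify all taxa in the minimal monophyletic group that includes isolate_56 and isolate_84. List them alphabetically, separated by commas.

Tracing isolate_56: it sits inside (isolate_6,isolate_56).
Tracing isolate_84: it sits inside (isolate_84,isolate_58).
The smallest clade enclosing both is ((isolate_84,isolate_58),(((isolate_51,(isolate_74,isolate_88)),(isolate_6,isolate_56)),((isolate_39,isolate_12),(isolate_50,isolate_75)))); the answer is its 11 terminal taxa in alphabetical order.

isolate_12, isolate_39, isolate_50, isolate_51, isolate_56, isolate_58, isolate_6, isolate_74, isolate_75, isolate_84, isolate_88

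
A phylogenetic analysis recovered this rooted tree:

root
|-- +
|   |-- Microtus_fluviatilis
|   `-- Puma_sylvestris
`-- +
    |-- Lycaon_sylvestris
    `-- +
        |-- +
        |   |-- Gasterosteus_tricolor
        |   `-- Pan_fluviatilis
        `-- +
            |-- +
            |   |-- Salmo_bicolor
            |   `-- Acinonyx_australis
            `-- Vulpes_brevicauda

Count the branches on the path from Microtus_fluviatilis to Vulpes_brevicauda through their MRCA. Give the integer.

The MRCA of Microtus_fluviatilis and Vulpes_brevicauda is the root of the tree.
From Microtus_fluviatilis up to that node: 2 branches. From Vulpes_brevicauda up to the same node: 4 branches. Total: 2 + 4 = 6.

6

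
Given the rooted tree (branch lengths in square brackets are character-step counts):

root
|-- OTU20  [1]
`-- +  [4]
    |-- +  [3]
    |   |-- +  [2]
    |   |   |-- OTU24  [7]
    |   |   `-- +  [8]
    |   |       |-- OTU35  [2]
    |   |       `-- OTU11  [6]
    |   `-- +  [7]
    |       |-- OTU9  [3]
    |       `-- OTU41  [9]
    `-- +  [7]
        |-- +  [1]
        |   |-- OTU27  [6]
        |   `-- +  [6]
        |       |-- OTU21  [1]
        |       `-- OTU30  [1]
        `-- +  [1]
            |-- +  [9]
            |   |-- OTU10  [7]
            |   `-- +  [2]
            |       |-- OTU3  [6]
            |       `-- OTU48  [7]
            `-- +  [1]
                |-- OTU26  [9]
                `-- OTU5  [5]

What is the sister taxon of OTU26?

OTU5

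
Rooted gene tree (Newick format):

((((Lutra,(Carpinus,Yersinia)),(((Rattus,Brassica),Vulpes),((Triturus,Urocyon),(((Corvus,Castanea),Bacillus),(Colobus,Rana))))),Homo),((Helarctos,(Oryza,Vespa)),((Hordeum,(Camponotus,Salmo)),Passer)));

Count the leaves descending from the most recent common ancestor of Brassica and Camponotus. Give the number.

21

The MRCA of Brassica and Camponotus is the root, so the clade is the entire tree.
That clade contains 21 terminal taxa: Bacillus, Brassica, Camponotus, Carpinus, Castanea, Colobus, Corvus, Helarctos, Homo, Hordeum, Lutra, Oryza, Passer, Rana, Rattus, Salmo, Triturus, Urocyon, Vespa, Vulpes, Yersinia.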